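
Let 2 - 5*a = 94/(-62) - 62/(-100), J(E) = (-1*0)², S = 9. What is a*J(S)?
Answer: 0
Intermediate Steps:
J(E) = 0 (J(E) = 0² = 0)
a = 4489/7750 (a = ⅖ - (94/(-62) - 62/(-100))/5 = ⅖ - (94*(-1/62) - 62*(-1/100))/5 = ⅖ - (-47/31 + 31/50)/5 = ⅖ - ⅕*(-1389/1550) = ⅖ + 1389/7750 = 4489/7750 ≈ 0.57923)
a*J(S) = (4489/7750)*0 = 0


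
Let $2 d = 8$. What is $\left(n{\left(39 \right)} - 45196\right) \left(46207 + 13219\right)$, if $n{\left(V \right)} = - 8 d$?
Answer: $-2687719128$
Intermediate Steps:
$d = 4$ ($d = \frac{1}{2} \cdot 8 = 4$)
$n{\left(V \right)} = -32$ ($n{\left(V \right)} = \left(-8\right) 4 = -32$)
$\left(n{\left(39 \right)} - 45196\right) \left(46207 + 13219\right) = \left(-32 - 45196\right) \left(46207 + 13219\right) = \left(-45228\right) 59426 = -2687719128$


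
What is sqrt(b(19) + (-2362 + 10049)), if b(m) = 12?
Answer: sqrt(7699) ≈ 87.744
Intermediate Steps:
sqrt(b(19) + (-2362 + 10049)) = sqrt(12 + (-2362 + 10049)) = sqrt(12 + 7687) = sqrt(7699)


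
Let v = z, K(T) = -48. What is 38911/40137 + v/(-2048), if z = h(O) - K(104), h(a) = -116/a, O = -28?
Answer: 543178091/575404032 ≈ 0.94399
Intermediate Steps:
z = 365/7 (z = -116/(-28) - 1*(-48) = -116*(-1/28) + 48 = 29/7 + 48 = 365/7 ≈ 52.143)
v = 365/7 ≈ 52.143
38911/40137 + v/(-2048) = 38911/40137 + (365/7)/(-2048) = 38911*(1/40137) + (365/7)*(-1/2048) = 38911/40137 - 365/14336 = 543178091/575404032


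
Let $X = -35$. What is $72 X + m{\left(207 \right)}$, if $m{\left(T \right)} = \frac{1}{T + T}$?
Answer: $- \frac{1043279}{414} \approx -2520.0$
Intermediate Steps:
$m{\left(T \right)} = \frac{1}{2 T}$
$72 X + m{\left(207 \right)} = 72 \left(-35\right) + \frac{1}{2 \cdot 207} = -2520 + \frac{1}{2} \cdot \frac{1}{207} = -2520 + \frac{1}{414} = - \frac{1043279}{414}$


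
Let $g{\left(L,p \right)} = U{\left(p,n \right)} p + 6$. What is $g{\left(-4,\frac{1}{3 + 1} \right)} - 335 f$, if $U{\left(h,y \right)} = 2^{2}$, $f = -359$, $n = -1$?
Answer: $120272$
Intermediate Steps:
$U{\left(h,y \right)} = 4$
$g{\left(L,p \right)} = 6 + 4 p$ ($g{\left(L,p \right)} = 4 p + 6 = 6 + 4 p$)
$g{\left(-4,\frac{1}{3 + 1} \right)} - 335 f = \left(6 + \frac{4}{3 + 1}\right) - -120265 = \left(6 + \frac{4}{4}\right) + 120265 = \left(6 + 4 \cdot \frac{1}{4}\right) + 120265 = \left(6 + 1\right) + 120265 = 7 + 120265 = 120272$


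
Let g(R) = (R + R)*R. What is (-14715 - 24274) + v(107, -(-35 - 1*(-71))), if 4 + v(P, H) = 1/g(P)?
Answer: -892861713/22898 ≈ -38993.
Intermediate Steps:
g(R) = 2*R² (g(R) = (2*R)*R = 2*R²)
v(P, H) = -4 + 1/(2*P²)
(-14715 - 24274) + v(107, -(-35 - 1*(-71))) = (-14715 - 24274) + (-4 + (½)/107²) = -38989 + (-4 + (½)*(1/11449)) = -38989 + (-4 + 1/22898) = -38989 - 91591/22898 = -892861713/22898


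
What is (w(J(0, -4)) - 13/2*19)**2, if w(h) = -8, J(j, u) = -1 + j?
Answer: 69169/4 ≈ 17292.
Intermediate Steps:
(w(J(0, -4)) - 13/2*19)**2 = (-8 - 13/2*19)**2 = (-8 - 247/2)**2 = (-263/2)**2 = 69169/4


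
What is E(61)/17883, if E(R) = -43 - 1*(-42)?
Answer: -1/17883 ≈ -5.5919e-5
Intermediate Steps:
E(R) = -1 (E(R) = -43 + 42 = -1)
E(61)/17883 = -1/17883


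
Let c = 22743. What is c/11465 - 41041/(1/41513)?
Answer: -19533322130602/11465 ≈ -1.7037e+9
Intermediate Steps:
c/11465 - 41041/(1/41513) = 22743/11465 - 41041/(1/41513) = 22743*(1/11465) - 41041/1/41513 = 22743/11465 - 41041*41513 = 22743/11465 - 1703735033 = -19533322130602/11465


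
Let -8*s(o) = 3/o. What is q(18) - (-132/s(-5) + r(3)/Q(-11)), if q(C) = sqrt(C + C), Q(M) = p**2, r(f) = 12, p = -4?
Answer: 7061/4 ≈ 1765.3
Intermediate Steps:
Q(M) = 16 (Q(M) = (-4)**2 = 16)
s(o) = -3/(8*o)
q(C) = sqrt(2)*sqrt(C) (q(C) = sqrt(2*C) = sqrt(2)*sqrt(C))
q(18) - (-132/s(-5) + r(3)/Q(-11)) = sqrt(2)*sqrt(18) - (-132/((-3/8/(-5))) + 12/16) = sqrt(2)*(3*sqrt(2)) - (-132/((-3/8*(-1/5))) + 12*(1/16)) = 6 - (-132/3/40 + 3/4) = 6 - (-132*40/3 + 3/4) = 6 - (-1760 + 3/4) = 6 - 1*(-7037/4) = 6 + 7037/4 = 7061/4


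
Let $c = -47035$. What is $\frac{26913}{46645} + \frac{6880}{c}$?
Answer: $\frac{188987071}{438789515} \approx 0.4307$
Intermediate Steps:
$\frac{26913}{46645} + \frac{6880}{c} = \frac{26913}{46645} + \frac{6880}{-47035} = 26913 \cdot \frac{1}{46645} + 6880 \left(- \frac{1}{47035}\right) = \frac{26913}{46645} - \frac{1376}{9407} = \frac{188987071}{438789515}$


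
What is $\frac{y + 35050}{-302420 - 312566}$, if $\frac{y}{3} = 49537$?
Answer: $- \frac{183661}{614986} \approx -0.29864$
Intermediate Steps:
$y = 148611$ ($y = 3 \cdot 49537 = 148611$)
$\frac{y + 35050}{-302420 - 312566} = \frac{148611 + 35050}{-302420 - 312566} = \frac{183661}{-614986} = 183661 \left(- \frac{1}{614986}\right) = - \frac{183661}{614986}$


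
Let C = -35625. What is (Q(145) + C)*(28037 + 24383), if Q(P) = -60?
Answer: -1870607700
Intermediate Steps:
(Q(145) + C)*(28037 + 24383) = (-60 - 35625)*(28037 + 24383) = -35685*52420 = -1870607700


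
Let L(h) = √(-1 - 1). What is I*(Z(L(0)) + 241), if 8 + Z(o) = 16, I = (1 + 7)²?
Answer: 15936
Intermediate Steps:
L(h) = I*√2 (L(h) = √(-2) = I*√2)
I = 64 (I = 8² = 64)
Z(o) = 8 (Z(o) = -8 + 16 = 8)
I*(Z(L(0)) + 241) = 64*(8 + 241) = 64*249 = 15936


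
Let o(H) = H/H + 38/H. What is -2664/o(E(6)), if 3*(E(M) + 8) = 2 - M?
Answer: 37296/43 ≈ 867.35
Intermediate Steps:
E(M) = -22/3 - M/3 (E(M) = -8 + (2 - M)/3 = -8 + (⅔ - M/3) = -22/3 - M/3)
o(H) = 1 + 38/H
-2664/o(E(6)) = -2664*(-22/3 - ⅓*6)/(38 + (-22/3 - ⅓*6)) = -2664*(-22/3 - 2)/(38 + (-22/3 - 2)) = -2664*(-28/(3*(38 - 28/3))) = -2664/((-3/28*86/3)) = -2664/(-43/14) = -2664*(-14/43) = 37296/43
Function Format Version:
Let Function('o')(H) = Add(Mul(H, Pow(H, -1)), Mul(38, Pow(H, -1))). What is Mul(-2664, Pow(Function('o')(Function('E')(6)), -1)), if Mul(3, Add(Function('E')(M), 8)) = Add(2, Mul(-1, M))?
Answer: Rational(37296, 43) ≈ 867.35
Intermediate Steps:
Function('E')(M) = Add(Rational(-22, 3), Mul(Rational(-1, 3), M)) (Function('E')(M) = Add(-8, Mul(Rational(1, 3), Add(2, Mul(-1, M)))) = Add(-8, Add(Rational(2, 3), Mul(Rational(-1, 3), M))) = Add(Rational(-22, 3), Mul(Rational(-1, 3), M)))
Function('o')(H) = Add(1, Mul(38, Pow(H, -1)))
Mul(-2664, Pow(Function('o')(Function('E')(6)), -1)) = Mul(-2664, Pow(Mul(Pow(Add(Rational(-22, 3), Mul(Rational(-1, 3), 6)), -1), Add(38, Add(Rational(-22, 3), Mul(Rational(-1, 3), 6)))), -1)) = Mul(-2664, Pow(Mul(Pow(Add(Rational(-22, 3), -2), -1), Add(38, Add(Rational(-22, 3), -2))), -1)) = Mul(-2664, Pow(Mul(Pow(Rational(-28, 3), -1), Add(38, Rational(-28, 3))), -1)) = Mul(-2664, Pow(Mul(Rational(-3, 28), Rational(86, 3)), -1)) = Mul(-2664, Pow(Rational(-43, 14), -1)) = Mul(-2664, Rational(-14, 43)) = Rational(37296, 43)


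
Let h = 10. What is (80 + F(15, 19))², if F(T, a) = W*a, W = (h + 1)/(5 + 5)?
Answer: 1018081/100 ≈ 10181.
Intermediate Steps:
W = 11/10 (W = (10 + 1)/(5 + 5) = 11/10 ≈ 1.1000)
F(T, a) = 11*a/10
(80 + F(15, 19))² = (80 + (11/10)*19)² = (80 + 209/10)² = (1009/10)² = 1018081/100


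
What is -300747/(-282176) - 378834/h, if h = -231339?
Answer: 58824124339/21759437888 ≈ 2.7034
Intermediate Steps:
-300747/(-282176) - 378834/h = -300747/(-282176) - 378834/(-231339) = -300747*(-1/282176) - 378834*(-1/231339) = 300747/282176 + 126278/77113 = 58824124339/21759437888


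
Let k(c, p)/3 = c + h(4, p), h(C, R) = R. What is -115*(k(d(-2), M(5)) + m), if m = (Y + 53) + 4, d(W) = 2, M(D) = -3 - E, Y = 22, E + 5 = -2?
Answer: -11155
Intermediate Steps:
E = -7 (E = -5 - 2 = -7)
M(D) = 4 (M(D) = -3 - 1*(-7) = -3 + 7 = 4)
k(c, p) = 3*c + 3*p (k(c, p) = 3*(c + p) = 3*c + 3*p)
m = 79 (m = (22 + 53) + 4 = 75 + 4 = 79)
-115*(k(d(-2), M(5)) + m) = -115*((3*2 + 3*4) + 79) = -115*((6 + 12) + 79) = -115*(18 + 79) = -115*97 = -11155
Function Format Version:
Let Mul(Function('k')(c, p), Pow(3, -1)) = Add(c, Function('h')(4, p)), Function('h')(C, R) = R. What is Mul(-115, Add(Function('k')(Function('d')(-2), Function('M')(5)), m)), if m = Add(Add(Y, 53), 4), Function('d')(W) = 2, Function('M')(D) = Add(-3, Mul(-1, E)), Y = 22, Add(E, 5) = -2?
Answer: -11155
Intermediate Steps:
E = -7 (E = Add(-5, -2) = -7)
Function('M')(D) = 4 (Function('M')(D) = Add(-3, Mul(-1, -7)) = Add(-3, 7) = 4)
Function('k')(c, p) = Add(Mul(3, c), Mul(3, p)) (Function('k')(c, p) = Mul(3, Add(c, p)) = Add(Mul(3, c), Mul(3, p)))
m = 79 (m = Add(Add(22, 53), 4) = Add(75, 4) = 79)
Mul(-115, Add(Function('k')(Function('d')(-2), Function('M')(5)), m)) = Mul(-115, Add(Add(Mul(3, 2), Mul(3, 4)), 79)) = Mul(-115, Add(Add(6, 12), 79)) = Mul(-115, Add(18, 79)) = Mul(-115, 97) = -11155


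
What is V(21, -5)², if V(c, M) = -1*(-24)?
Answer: 576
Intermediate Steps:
V(c, M) = 24
V(21, -5)² = 24² = 576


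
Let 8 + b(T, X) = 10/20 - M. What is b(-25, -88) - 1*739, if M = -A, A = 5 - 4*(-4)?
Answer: -1451/2 ≈ -725.50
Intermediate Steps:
A = 21 (A = 5 + 16 = 21)
M = -21 (M = -1*21 = -21)
b(T, X) = 27/2 (b(T, X) = -8 + (10/20 - 1*(-21)) = -8 + (10*(1/20) + 21) = -8 + (½ + 21) = -8 + 43/2 = 27/2)
b(-25, -88) - 1*739 = 27/2 - 1*739 = 27/2 - 739 = -1451/2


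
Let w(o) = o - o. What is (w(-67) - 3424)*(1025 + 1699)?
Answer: -9326976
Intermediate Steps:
w(o) = 0
(w(-67) - 3424)*(1025 + 1699) = (0 - 3424)*(1025 + 1699) = -3424*2724 = -9326976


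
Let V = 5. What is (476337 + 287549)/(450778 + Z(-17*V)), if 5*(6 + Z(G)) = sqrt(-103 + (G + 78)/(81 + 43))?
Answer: 1067449101975200/629905727563179 - 7638860*I*sqrt(396149)/629905727563179 ≈ 1.6946 - 7.6328e-6*I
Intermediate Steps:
Z(G) = -6 + sqrt(-6347/62 + G/124)/5 (Z(G) = -6 + sqrt(-103 + (G + 78)/(81 + 43))/5 = -6 + sqrt(-103 + (78 + G)/124)/5 = -6 + sqrt(-103 + (78 + G)*(1/124))/5 = -6 + sqrt(-103 + (39/62 + G/124))/5 = -6 + sqrt(-6347/62 + G/124)/5)
(476337 + 287549)/(450778 + Z(-17*V)) = (476337 + 287549)/(450778 + (-6 + sqrt(-393514 + 31*(-17*5))/310)) = 763886/(450778 + (-6 + sqrt(-393514 + 31*(-85))/310)) = 763886/(450778 + (-6 + sqrt(-393514 - 2635)/310)) = 763886/(450778 + (-6 + sqrt(-396149)/310)) = 763886/(450778 + (-6 + (I*sqrt(396149))/310)) = 763886/(450778 + (-6 + I*sqrt(396149)/310)) = 763886/(450772 + I*sqrt(396149)/310)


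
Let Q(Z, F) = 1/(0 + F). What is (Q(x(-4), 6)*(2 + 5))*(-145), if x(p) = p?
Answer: -1015/6 ≈ -169.17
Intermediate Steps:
Q(Z, F) = 1/F
(Q(x(-4), 6)*(2 + 5))*(-145) = ((2 + 5)/6)*(-145) = ((⅙)*7)*(-145) = (7/6)*(-145) = -1015/6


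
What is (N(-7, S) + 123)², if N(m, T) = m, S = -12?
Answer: 13456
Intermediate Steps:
(N(-7, S) + 123)² = (-7 + 123)² = 116² = 13456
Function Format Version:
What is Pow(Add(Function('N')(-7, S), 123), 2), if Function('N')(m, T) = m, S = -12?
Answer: 13456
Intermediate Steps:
Pow(Add(Function('N')(-7, S), 123), 2) = Pow(Add(-7, 123), 2) = Pow(116, 2) = 13456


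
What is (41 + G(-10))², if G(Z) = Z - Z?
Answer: 1681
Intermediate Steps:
G(Z) = 0
(41 + G(-10))² = (41 + 0)² = 41² = 1681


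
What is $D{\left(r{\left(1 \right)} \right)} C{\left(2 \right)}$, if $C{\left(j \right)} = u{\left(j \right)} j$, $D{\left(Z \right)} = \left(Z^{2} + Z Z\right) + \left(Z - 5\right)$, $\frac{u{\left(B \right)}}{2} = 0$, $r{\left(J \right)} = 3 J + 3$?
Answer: $0$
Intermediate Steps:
$r{\left(J \right)} = 3 + 3 J$
$u{\left(B \right)} = 0$ ($u{\left(B \right)} = 2 \cdot 0 = 0$)
$D{\left(Z \right)} = -5 + Z + 2 Z^{2}$ ($D{\left(Z \right)} = \left(Z^{2} + Z^{2}\right) + \left(-5 + Z\right) = 2 Z^{2} + \left(-5 + Z\right) = -5 + Z + 2 Z^{2}$)
$C{\left(j \right)} = 0$ ($C{\left(j \right)} = 0 j = 0$)
$D{\left(r{\left(1 \right)} \right)} C{\left(2 \right)} = \left(-5 + \left(3 + 3 \cdot 1\right) + 2 \left(3 + 3 \cdot 1\right)^{2}\right) 0 = \left(-5 + \left(3 + 3\right) + 2 \left(3 + 3\right)^{2}\right) 0 = \left(-5 + 6 + 2 \cdot 6^{2}\right) 0 = \left(-5 + 6 + 2 \cdot 36\right) 0 = \left(-5 + 6 + 72\right) 0 = 73 \cdot 0 = 0$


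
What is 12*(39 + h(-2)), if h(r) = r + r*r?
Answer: 492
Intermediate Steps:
h(r) = r + r**2
12*(39 + h(-2)) = 12*(39 - 2*(1 - 2)) = 12*(39 - 2*(-1)) = 12*(39 + 2) = 12*41 = 492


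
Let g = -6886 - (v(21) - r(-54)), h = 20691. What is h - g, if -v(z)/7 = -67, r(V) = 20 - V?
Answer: 27972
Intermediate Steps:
v(z) = 469 (v(z) = -7*(-67) = 469)
g = -7281 (g = -6886 - (469 - (20 - 1*(-54))) = -6886 - (469 - (20 + 54)) = -6886 - (469 - 1*74) = -6886 - (469 - 74) = -6886 - 1*395 = -6886 - 395 = -7281)
h - g = 20691 - 1*(-7281) = 20691 + 7281 = 27972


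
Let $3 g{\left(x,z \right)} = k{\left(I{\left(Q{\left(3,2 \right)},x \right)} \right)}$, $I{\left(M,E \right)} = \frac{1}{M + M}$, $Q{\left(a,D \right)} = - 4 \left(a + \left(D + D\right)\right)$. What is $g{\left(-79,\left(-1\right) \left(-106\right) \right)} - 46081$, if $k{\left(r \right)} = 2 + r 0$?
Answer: $- \frac{138241}{3} \approx -46080.0$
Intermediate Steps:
$Q{\left(a,D \right)} = - 8 D - 4 a$ ($Q{\left(a,D \right)} = - 4 \left(a + 2 D\right) = - 8 D - 4 a$)
$I{\left(M,E \right)} = \frac{1}{2 M}$
$k{\left(r \right)} = 2$ ($k{\left(r \right)} = 2 + 0 = 2$)
$g{\left(x,z \right)} = \frac{2}{3}$ ($g{\left(x,z \right)} = \frac{1}{3} \cdot 2 = \frac{2}{3}$)
$g{\left(-79,\left(-1\right) \left(-106\right) \right)} - 46081 = \frac{2}{3} - 46081 = - \frac{138241}{3}$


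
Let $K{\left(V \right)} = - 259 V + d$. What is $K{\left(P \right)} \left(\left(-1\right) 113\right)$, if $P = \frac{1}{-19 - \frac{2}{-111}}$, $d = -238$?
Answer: $\frac{7631003}{301} \approx 25352.0$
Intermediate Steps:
$P = - \frac{111}{2107}$ ($P = \frac{1}{-19 - - \frac{2}{111}} = \frac{1}{-19 + \frac{2}{111}} = \frac{1}{- \frac{2107}{111}} = - \frac{111}{2107} \approx -0.052682$)
$K{\left(V \right)} = -238 - 259 V$ ($K{\left(V \right)} = - 259 V - 238 = -238 - 259 V$)
$K{\left(P \right)} \left(\left(-1\right) 113\right) = \left(-238 - - \frac{4107}{301}\right) \left(\left(-1\right) 113\right) = \left(-238 + \frac{4107}{301}\right) \left(-113\right) = \left(- \frac{67531}{301}\right) \left(-113\right) = \frac{7631003}{301}$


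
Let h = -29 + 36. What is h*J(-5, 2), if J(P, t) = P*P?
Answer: 175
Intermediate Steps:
J(P, t) = P²
h = 7
h*J(-5, 2) = 7*(-5)² = 7*25 = 175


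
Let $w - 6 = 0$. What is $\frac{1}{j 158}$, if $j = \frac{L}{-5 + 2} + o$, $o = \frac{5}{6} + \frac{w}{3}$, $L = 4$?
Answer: $\frac{1}{237} \approx 0.0042194$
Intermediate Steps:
$w = 6$ ($w = 6 + 0 = 6$)
$o = \frac{17}{6}$ ($o = \frac{5}{6} + \frac{6}{3} = 5 \cdot \frac{1}{6} + 6 \cdot \frac{1}{3} = \frac{5}{6} + 2 = \frac{17}{6} \approx 2.8333$)
$j = \frac{3}{2}$ ($j = \frac{1}{-5 + 2} \cdot 4 + \frac{17}{6} = \frac{1}{-3} \cdot 4 + \frac{17}{6} = \left(- \frac{1}{3}\right) 4 + \frac{17}{6} = - \frac{4}{3} + \frac{17}{6} = \frac{3}{2} \approx 1.5$)
$\frac{1}{j 158} = \frac{1}{\frac{3}{2} \cdot 158} = \frac{1}{237}$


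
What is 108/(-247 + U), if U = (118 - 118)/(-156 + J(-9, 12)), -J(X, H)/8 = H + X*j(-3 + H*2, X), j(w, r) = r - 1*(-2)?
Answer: -108/247 ≈ -0.43725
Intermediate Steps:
j(w, r) = 2 + r (j(w, r) = r + 2 = 2 + r)
J(X, H) = -8*H - 8*X*(2 + X) (J(X, H) = -8*(H + X*(2 + X)) = -8*H - 8*X*(2 + X))
U = 0 (U = (118 - 118)/(-156 + (-8*12 - 8*(-9)*(2 - 9))) = 0/(-156 + (-96 - 8*(-9)*(-7))) = 0/(-156 + (-96 - 504)) = 0/(-156 - 600) = 0/(-756) = 0*(-1/756) = 0)
108/(-247 + U) = 108/(-247 + 0) = 108/(-247) = -1/247*108 = -108/247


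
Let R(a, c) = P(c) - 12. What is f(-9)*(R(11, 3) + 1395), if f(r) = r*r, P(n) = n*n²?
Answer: 114210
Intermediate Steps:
P(n) = n³
f(r) = r²
R(a, c) = -12 + c³ (R(a, c) = c³ - 12 = -12 + c³)
f(-9)*(R(11, 3) + 1395) = (-9)²*((-12 + 3³) + 1395) = 81*((-12 + 27) + 1395) = 81*(15 + 1395) = 81*1410 = 114210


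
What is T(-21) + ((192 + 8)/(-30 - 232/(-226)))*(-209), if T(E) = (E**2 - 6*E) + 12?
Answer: 3309523/1637 ≈ 2021.7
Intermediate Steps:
T(E) = 12 + E**2 - 6*E
T(-21) + ((192 + 8)/(-30 - 232/(-226)))*(-209) = (12 + (-21)**2 - 6*(-21)) + ((192 + 8)/(-30 - 232/(-226)))*(-209) = (12 + 441 + 126) + (200/(-30 - 232*(-1/226)))*(-209) = 579 + (200/(-30 + 116/113))*(-209) = 579 + (200/(-3274/113))*(-209) = 579 + (200*(-113/3274))*(-209) = 579 - 11300/1637*(-209) = 579 + 2361700/1637 = 3309523/1637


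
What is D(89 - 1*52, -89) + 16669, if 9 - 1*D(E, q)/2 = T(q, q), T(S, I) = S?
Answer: 16865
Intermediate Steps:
D(E, q) = 18 - 2*q
D(89 - 1*52, -89) + 16669 = (18 - 2*(-89)) + 16669 = (18 + 178) + 16669 = 196 + 16669 = 16865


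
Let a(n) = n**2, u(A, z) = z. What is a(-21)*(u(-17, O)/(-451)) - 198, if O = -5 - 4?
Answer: -85329/451 ≈ -189.20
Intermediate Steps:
O = -9
a(-21)*(u(-17, O)/(-451)) - 198 = (-21)**2*(-9/(-451)) - 198 = 441*(-9*(-1/451)) - 198 = 441*(9/451) - 198 = 3969/451 - 198 = -85329/451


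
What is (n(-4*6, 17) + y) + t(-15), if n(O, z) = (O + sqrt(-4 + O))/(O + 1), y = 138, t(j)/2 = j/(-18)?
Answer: 9709/69 - 2*I*sqrt(7)/23 ≈ 140.71 - 0.23007*I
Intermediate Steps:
t(j) = -j/9 (t(j) = 2*(j/(-18)) = 2*(j*(-1/18)) = 2*(-j/18) = -j/9)
n(O, z) = (O + sqrt(-4 + O))/(1 + O)
(n(-4*6, 17) + y) + t(-15) = ((-4*6 + sqrt(-4 - 4*6))/(1 - 4*6) + 138) - 1/9*(-15) = ((-24 + sqrt(-4 - 24))/(1 - 24) + 138) + 5/3 = ((-24 + sqrt(-28))/(-23) + 138) + 5/3 = (-(-24 + 2*I*sqrt(7))/23 + 138) + 5/3 = ((24/23 - 2*I*sqrt(7)/23) + 138) + 5/3 = (3198/23 - 2*I*sqrt(7)/23) + 5/3 = 9709/69 - 2*I*sqrt(7)/23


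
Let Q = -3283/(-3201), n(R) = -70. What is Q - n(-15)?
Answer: 227353/3201 ≈ 71.026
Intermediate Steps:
Q = 3283/3201 (Q = -3283*(-1/3201) = 3283/3201 ≈ 1.0256)
Q - n(-15) = 3283/3201 - 1*(-70) = 3283/3201 + 70 = 227353/3201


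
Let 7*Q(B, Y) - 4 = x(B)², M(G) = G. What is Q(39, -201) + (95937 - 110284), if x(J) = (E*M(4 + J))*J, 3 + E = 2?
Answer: 2711904/7 ≈ 3.8742e+5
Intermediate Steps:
E = -1 (E = -3 + 2 = -1)
x(J) = J*(-4 - J) (x(J) = (-(4 + J))*J = (-4 - J)*J = J*(-4 - J))
Q(B, Y) = 4/7 + B²*(4 + B)²/7 (Q(B, Y) = 4/7 + (-B*(4 + B))²/7 = 4/7 + (B²*(4 + B)²)/7 = 4/7 + B²*(4 + B)²/7)
Q(39, -201) + (95937 - 110284) = (4/7 + (⅐)*39²*(4 + 39)²) + (95937 - 110284) = (4/7 + (⅐)*1521*43²) - 14347 = (4/7 + (⅐)*1521*1849) - 14347 = (4/7 + 2812329/7) - 14347 = 2812333/7 - 14347 = 2711904/7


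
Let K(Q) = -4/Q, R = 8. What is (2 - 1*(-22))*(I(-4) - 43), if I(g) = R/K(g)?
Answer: -840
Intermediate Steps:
I(g) = -2*g (I(g) = 8/((-4/g)) = 8*(-g/4) = -2*g)
(2 - 1*(-22))*(I(-4) - 43) = (2 - 1*(-22))*(-2*(-4) - 43) = (2 + 22)*(8 - 43) = 24*(-35) = -840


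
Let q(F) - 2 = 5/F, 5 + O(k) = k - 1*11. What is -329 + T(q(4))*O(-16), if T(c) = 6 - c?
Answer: -417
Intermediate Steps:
O(k) = -16 + k (O(k) = -5 + (k - 1*11) = -5 + (k - 11) = -5 + (-11 + k) = -16 + k)
q(F) = 2 + 5/F
-329 + T(q(4))*O(-16) = -329 + (6 - (2 + 5/4))*(-16 - 16) = -329 + (6 - (2 + 5*(¼)))*(-32) = -329 + (6 - (2 + 5/4))*(-32) = -329 + (6 - 1*13/4)*(-32) = -329 + (6 - 13/4)*(-32) = -329 + (11/4)*(-32) = -329 - 88 = -417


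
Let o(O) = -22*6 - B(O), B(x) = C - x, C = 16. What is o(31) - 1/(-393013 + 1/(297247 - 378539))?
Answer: -3738011015957/31948812797 ≈ -117.00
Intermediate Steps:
B(x) = 16 - x
o(O) = -148 + O (o(O) = -22*6 - (16 - O) = -132 + (-16 + O) = -148 + O)
o(31) - 1/(-393013 + 1/(297247 - 378539)) = (-148 + 31) - 1/(-393013 + 1/(297247 - 378539)) = -117 - 1/(-393013 + 1/(-81292)) = -117 - 1/(-393013 - 1/81292) = -117 - 1/(-31948812797/81292) = -117 - 1*(-81292/31948812797) = -117 + 81292/31948812797 = -3738011015957/31948812797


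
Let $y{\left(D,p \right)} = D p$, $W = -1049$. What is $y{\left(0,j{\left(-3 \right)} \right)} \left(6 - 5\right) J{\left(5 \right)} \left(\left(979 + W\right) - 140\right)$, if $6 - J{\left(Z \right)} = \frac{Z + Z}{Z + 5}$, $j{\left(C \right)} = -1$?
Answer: $0$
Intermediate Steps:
$J{\left(Z \right)} = 6 - \frac{2 Z}{5 + Z}$ ($J{\left(Z \right)} = 6 - \frac{Z + Z}{Z + 5} = 6 - \frac{2 Z}{5 + Z}$)
$y{\left(0,j{\left(-3 \right)} \right)} \left(6 - 5\right) J{\left(5 \right)} \left(\left(979 + W\right) - 140\right) = 0 \left(-1\right) \left(6 - 5\right) \frac{2 \left(15 + 2 \cdot 5\right)}{5 + 5} \left(\left(979 - 1049\right) - 140\right) = 0 \cdot 1 \frac{2 \left(15 + 10\right)}{10} \left(-70 - 140\right) = 0 \cdot 2 \cdot \frac{1}{10} \cdot 25 \left(-210\right) = 0 \cdot 5 \left(-210\right) = 0 \left(-210\right) = 0$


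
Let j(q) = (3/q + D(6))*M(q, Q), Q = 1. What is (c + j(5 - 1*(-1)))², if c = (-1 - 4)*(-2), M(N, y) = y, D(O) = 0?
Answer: 441/4 ≈ 110.25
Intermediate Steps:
j(q) = 3/q (j(q) = (3/q + 0)*1 = (3/q)*1 = 3/q)
c = 10 (c = -5*(-2) = 10)
(c + j(5 - 1*(-1)))² = (10 + 3/(5 - 1*(-1)))² = (10 + 3/(5 + 1))² = (10 + 3/6)² = (10 + 3*(⅙))² = (10 + ½)² = (21/2)² = 441/4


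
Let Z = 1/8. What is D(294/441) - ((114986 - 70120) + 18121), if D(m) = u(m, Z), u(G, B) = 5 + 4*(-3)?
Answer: -62994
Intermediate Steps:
Z = ⅛ ≈ 0.12500
u(G, B) = -7 (u(G, B) = 5 - 12 = -7)
D(m) = -7
D(294/441) - ((114986 - 70120) + 18121) = -7 - ((114986 - 70120) + 18121) = -7 - (44866 + 18121) = -7 - 1*62987 = -7 - 62987 = -62994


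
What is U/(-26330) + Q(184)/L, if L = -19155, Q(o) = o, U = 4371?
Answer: -3542849/20174046 ≈ -0.17561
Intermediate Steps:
U/(-26330) + Q(184)/L = 4371/(-26330) + 184/(-19155) = 4371*(-1/26330) + 184*(-1/19155) = -4371/26330 - 184/19155 = -3542849/20174046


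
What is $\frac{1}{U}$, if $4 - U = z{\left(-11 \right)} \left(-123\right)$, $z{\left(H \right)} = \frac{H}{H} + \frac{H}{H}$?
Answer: $\frac{1}{250} \approx 0.004$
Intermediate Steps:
$z{\left(H \right)} = 2$ ($z{\left(H \right)} = 1 + 1 = 2$)
$U = 250$ ($U = 4 - 2 \left(-123\right) = 4 - -246 = 4 + 246 = 250$)
$\frac{1}{U} = \frac{1}{250}$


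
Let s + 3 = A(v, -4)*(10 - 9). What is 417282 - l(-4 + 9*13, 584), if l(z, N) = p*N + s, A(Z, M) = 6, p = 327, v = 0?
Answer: 226311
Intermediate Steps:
s = 3 (s = -3 + 6*(10 - 9) = -3 + 6*1 = -3 + 6 = 3)
l(z, N) = 3 + 327*N (l(z, N) = 327*N + 3 = 3 + 327*N)
417282 - l(-4 + 9*13, 584) = 417282 - (3 + 327*584) = 417282 - (3 + 190968) = 417282 - 1*190971 = 417282 - 190971 = 226311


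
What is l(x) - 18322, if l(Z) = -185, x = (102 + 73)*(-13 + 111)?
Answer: -18507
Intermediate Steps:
x = 17150 (x = 175*98 = 17150)
l(x) - 18322 = -185 - 18322 = -18507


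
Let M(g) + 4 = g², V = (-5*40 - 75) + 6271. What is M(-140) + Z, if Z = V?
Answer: 25592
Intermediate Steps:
V = 5996 (V = (-200 - 75) + 6271 = -275 + 6271 = 5996)
Z = 5996
M(g) = -4 + g²
M(-140) + Z = (-4 + (-140)²) + 5996 = (-4 + 19600) + 5996 = 19596 + 5996 = 25592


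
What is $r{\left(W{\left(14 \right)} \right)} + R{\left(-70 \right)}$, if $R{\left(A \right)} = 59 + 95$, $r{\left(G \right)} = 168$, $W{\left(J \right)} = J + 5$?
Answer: $322$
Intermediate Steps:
$W{\left(J \right)} = 5 + J$
$R{\left(A \right)} = 154$
$r{\left(W{\left(14 \right)} \right)} + R{\left(-70 \right)} = 168 + 154 = 322$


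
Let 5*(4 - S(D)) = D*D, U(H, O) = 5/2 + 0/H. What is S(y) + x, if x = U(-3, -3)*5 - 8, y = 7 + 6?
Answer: -253/10 ≈ -25.300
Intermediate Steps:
y = 13
U(H, O) = 5/2 (U(H, O) = 5*(1/2) + 0 = 5/2 + 0 = 5/2)
x = 9/2 (x = (5/2)*5 - 8 = 25/2 - 8 = 9/2 ≈ 4.5000)
S(D) = 4 - D**2/5 (S(D) = 4 - D*D/5 = 4 - D**2/5)
S(y) + x = (4 - 1/5*13**2) + 9/2 = (4 - 1/5*169) + 9/2 = (4 - 169/5) + 9/2 = -149/5 + 9/2 = -253/10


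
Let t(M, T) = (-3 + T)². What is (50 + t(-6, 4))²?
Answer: 2601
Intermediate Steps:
(50 + t(-6, 4))² = (50 + (-3 + 4)²)² = (50 + 1²)² = (50 + 1)² = 51² = 2601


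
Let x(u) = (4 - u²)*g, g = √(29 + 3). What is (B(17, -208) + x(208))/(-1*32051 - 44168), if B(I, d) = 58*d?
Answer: 928/5863 + 173040*√2/76219 ≈ 3.3690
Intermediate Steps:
g = 4*√2 (g = √32 = 4*√2 ≈ 5.6569)
x(u) = 4*√2*(4 - u²) (x(u) = (4 - u²)*(4*√2) = 4*√2*(4 - u²))
(B(17, -208) + x(208))/(-1*32051 - 44168) = (58*(-208) + 4*√2*(4 - 1*208²))/(-1*32051 - 44168) = (-12064 + 4*√2*(4 - 1*43264))/(-32051 - 44168) = (-12064 + 4*√2*(4 - 43264))/(-76219) = (-12064 + 4*√2*(-43260))*(-1/76219) = (-12064 - 173040*√2)*(-1/76219) = 928/5863 + 173040*√2/76219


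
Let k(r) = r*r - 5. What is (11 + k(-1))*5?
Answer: 35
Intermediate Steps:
k(r) = -5 + r² (k(r) = r² - 5 = -5 + r²)
(11 + k(-1))*5 = (11 + (-5 + (-1)²))*5 = (11 + (-5 + 1))*5 = (11 - 4)*5 = 7*5 = 35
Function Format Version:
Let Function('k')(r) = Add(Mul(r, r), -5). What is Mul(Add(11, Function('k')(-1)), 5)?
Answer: 35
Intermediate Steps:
Function('k')(r) = Add(-5, Pow(r, 2)) (Function('k')(r) = Add(Pow(r, 2), -5) = Add(-5, Pow(r, 2)))
Mul(Add(11, Function('k')(-1)), 5) = Mul(Add(11, Add(-5, Pow(-1, 2))), 5) = Mul(Add(11, Add(-5, 1)), 5) = Mul(Add(11, -4), 5) = Mul(7, 5) = 35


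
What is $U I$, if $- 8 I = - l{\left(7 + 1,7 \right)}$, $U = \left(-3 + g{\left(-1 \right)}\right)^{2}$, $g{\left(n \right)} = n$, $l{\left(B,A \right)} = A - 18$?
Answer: $-22$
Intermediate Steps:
$l{\left(B,A \right)} = -18 + A$
$U = 16$ ($U = \left(-3 - 1\right)^{2} = \left(-4\right)^{2} = 16$)
$I = - \frac{11}{8}$ ($I = - \frac{\left(-1\right) \left(-18 + 7\right)}{8} = - \frac{\left(-1\right) \left(-11\right)}{8} = \left(- \frac{1}{8}\right) 11 = - \frac{11}{8} \approx -1.375$)
$U I = 16 \left(- \frac{11}{8}\right) = -22$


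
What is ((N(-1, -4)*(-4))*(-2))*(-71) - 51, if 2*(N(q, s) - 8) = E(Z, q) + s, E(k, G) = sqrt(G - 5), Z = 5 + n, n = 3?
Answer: -3459 - 284*I*sqrt(6) ≈ -3459.0 - 695.66*I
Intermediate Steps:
Z = 8 (Z = 5 + 3 = 8)
E(k, G) = sqrt(-5 + G)
N(q, s) = 8 + s/2 + sqrt(-5 + q)/2 (N(q, s) = 8 + (sqrt(-5 + q) + s)/2 = 8 + (s + sqrt(-5 + q))/2 = 8 + (s/2 + sqrt(-5 + q)/2) = 8 + s/2 + sqrt(-5 + q)/2)
((N(-1, -4)*(-4))*(-2))*(-71) - 51 = (((8 + (1/2)*(-4) + sqrt(-5 - 1)/2)*(-4))*(-2))*(-71) - 51 = (((8 - 2 + sqrt(-6)/2)*(-4))*(-2))*(-71) - 51 = (((8 - 2 + (I*sqrt(6))/2)*(-4))*(-2))*(-71) - 51 = (((8 - 2 + I*sqrt(6)/2)*(-4))*(-2))*(-71) - 51 = (((6 + I*sqrt(6)/2)*(-4))*(-2))*(-71) - 51 = ((-24 - 2*I*sqrt(6))*(-2))*(-71) - 51 = (48 + 4*I*sqrt(6))*(-71) - 51 = (-3408 - 284*I*sqrt(6)) - 51 = -3459 - 284*I*sqrt(6)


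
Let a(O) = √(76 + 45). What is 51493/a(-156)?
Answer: 51493/11 ≈ 4681.2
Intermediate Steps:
a(O) = 11 (a(O) = √121 = 11)
51493/a(-156) = 51493/11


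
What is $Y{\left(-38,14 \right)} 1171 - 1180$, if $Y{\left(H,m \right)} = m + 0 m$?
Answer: $15214$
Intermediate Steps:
$Y{\left(H,m \right)} = m$ ($Y{\left(H,m \right)} = m + 0 = m$)
$Y{\left(-38,14 \right)} 1171 - 1180 = 14 \cdot 1171 - 1180 = 16394 - 1180 = 15214$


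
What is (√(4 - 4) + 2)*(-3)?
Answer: -6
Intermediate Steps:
(√(4 - 4) + 2)*(-3) = (√0 + 2)*(-3) = (0 + 2)*(-3) = 2*(-3) = -6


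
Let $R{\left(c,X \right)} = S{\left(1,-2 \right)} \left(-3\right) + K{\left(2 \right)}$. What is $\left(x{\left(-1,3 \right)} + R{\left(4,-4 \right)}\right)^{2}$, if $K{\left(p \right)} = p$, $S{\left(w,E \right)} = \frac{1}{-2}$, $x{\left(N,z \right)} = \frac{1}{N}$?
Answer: $\frac{25}{4} \approx 6.25$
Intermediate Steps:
$S{\left(w,E \right)} = - \frac{1}{2}$
$R{\left(c,X \right)} = \frac{7}{2}$ ($R{\left(c,X \right)} = \left(- \frac{1}{2}\right) \left(-3\right) + 2 = \frac{3}{2} + 2 = \frac{7}{2}$)
$\left(x{\left(-1,3 \right)} + R{\left(4,-4 \right)}\right)^{2} = \left(\frac{1}{-1} + \frac{7}{2}\right)^{2} = \left(-1 + \frac{7}{2}\right)^{2} = \left(\frac{5}{2}\right)^{2} = \frac{25}{4}$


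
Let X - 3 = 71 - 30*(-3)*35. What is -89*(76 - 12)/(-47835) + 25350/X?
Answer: 47345429/5931540 ≈ 7.9820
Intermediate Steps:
X = 3224 (X = 3 + (71 - 30*(-3)*35) = 3 + (71 + 90*35) = 3 + (71 + 3150) = 3 + 3221 = 3224)
-89*(76 - 12)/(-47835) + 25350/X = -89*(76 - 12)/(-47835) + 25350/3224 = -89*64*(-1/47835) + 25350*(1/3224) = -5696*(-1/47835) + 975/124 = 5696/47835 + 975/124 = 47345429/5931540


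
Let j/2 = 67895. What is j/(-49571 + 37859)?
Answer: -67895/5856 ≈ -11.594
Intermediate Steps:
j = 135790 (j = 2*67895 = 135790)
j/(-49571 + 37859) = 135790/(-49571 + 37859) = 135790/(-11712) = 135790*(-1/11712) = -67895/5856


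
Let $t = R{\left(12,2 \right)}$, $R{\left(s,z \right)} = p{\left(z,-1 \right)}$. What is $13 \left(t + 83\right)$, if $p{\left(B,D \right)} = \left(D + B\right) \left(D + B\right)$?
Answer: $1092$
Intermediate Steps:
$p{\left(B,D \right)} = \left(B + D\right)^{2}$ ($p{\left(B,D \right)} = \left(B + D\right) \left(B + D\right) = \left(B + D\right)^{2}$)
$R{\left(s,z \right)} = \left(-1 + z\right)^{2}$ ($R{\left(s,z \right)} = \left(z - 1\right)^{2} = \left(-1 + z\right)^{2}$)
$t = 1$ ($t = \left(-1 + 2\right)^{2} = 1^{2} = 1$)
$13 \left(t + 83\right) = 13 \left(1 + 83\right) = 13 \cdot 84 = 1092$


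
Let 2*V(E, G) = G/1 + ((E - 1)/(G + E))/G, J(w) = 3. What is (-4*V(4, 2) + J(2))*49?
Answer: -147/2 ≈ -73.500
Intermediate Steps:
V(E, G) = G/2 + (-1 + E)/(2*G*(E + G)) (V(E, G) = (G/1 + ((E - 1)/(G + E))/G)/2 = (G*1 + ((-1 + E)/(E + G))/G)/2 = (G + ((-1 + E)/(E + G))/G)/2 = (G + (-1 + E)/(G*(E + G)))/2 = G/2 + (-1 + E)/(2*G*(E + G)))
(-4*V(4, 2) + J(2))*49 = (-2*(-1 + 4 + 2**3 + 4*2**2)/(2*(4 + 2)) + 3)*49 = (-2*(-1 + 4 + 8 + 4*4)/(2*6) + 3)*49 = (-2*(-1 + 4 + 8 + 16)/(2*6) + 3)*49 = (-2*27/(2*6) + 3)*49 = (-4*9/8 + 3)*49 = (-9/2 + 3)*49 = -3/2*49 = -147/2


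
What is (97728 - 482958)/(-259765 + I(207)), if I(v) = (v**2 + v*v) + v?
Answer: 38523/17386 ≈ 2.2157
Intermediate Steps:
I(v) = v + 2*v**2 (I(v) = (v**2 + v**2) + v = 2*v**2 + v = v + 2*v**2)
(97728 - 482958)/(-259765 + I(207)) = (97728 - 482958)/(-259765 + 207*(1 + 2*207)) = -385230/(-259765 + 207*(1 + 414)) = -385230/(-259765 + 207*415) = -385230/(-259765 + 85905) = -385230/(-173860) = -385230*(-1/173860) = 38523/17386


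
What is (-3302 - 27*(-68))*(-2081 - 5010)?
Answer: 10395406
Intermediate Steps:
(-3302 - 27*(-68))*(-2081 - 5010) = (-3302 + 1836)*(-7091) = -1466*(-7091) = 10395406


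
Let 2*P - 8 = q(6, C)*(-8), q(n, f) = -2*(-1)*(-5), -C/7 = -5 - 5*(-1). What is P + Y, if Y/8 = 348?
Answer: 2828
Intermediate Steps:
C = 0 (C = -7*(-5 - 5*(-1)) = -7*(-5 + 5) = -7*0 = 0)
q(n, f) = -10 (q(n, f) = 2*(-5) = -10)
Y = 2784 (Y = 8*348 = 2784)
P = 44 (P = 4 + (-10*(-8))/2 = 4 + (½)*80 = 4 + 40 = 44)
P + Y = 44 + 2784 = 2828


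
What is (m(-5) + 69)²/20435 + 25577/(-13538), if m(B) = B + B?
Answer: -475540217/276649030 ≈ -1.7189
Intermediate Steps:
m(B) = 2*B
(m(-5) + 69)²/20435 + 25577/(-13538) = (2*(-5) + 69)²/20435 + 25577/(-13538) = (-10 + 69)²*(1/20435) + 25577*(-1/13538) = 59²*(1/20435) - 25577/13538 = 3481*(1/20435) - 25577/13538 = 3481/20435 - 25577/13538 = -475540217/276649030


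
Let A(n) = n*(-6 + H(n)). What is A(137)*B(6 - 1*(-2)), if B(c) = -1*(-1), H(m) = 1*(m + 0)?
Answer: 17947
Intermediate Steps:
H(m) = m (H(m) = 1*m = m)
B(c) = 1
A(n) = n*(-6 + n)
A(137)*B(6 - 1*(-2)) = (137*(-6 + 137))*1 = (137*131)*1 = 17947*1 = 17947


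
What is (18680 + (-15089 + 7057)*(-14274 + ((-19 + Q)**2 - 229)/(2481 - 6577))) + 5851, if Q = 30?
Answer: 3669538791/32 ≈ 1.1467e+8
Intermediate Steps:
(18680 + (-15089 + 7057)*(-14274 + ((-19 + Q)**2 - 229)/(2481 - 6577))) + 5851 = (18680 + (-15089 + 7057)*(-14274 + ((-19 + 30)**2 - 229)/(2481 - 6577))) + 5851 = (18680 - 8032*(-14274 + (11**2 - 229)/(-4096))) + 5851 = (18680 - 8032*(-14274 + (121 - 229)*(-1/4096))) + 5851 = (18680 - 8032*(-14274 - 108*(-1/4096))) + 5851 = (18680 - 8032*(-14274 + 27/1024)) + 5851 = (18680 - 8032*(-14616549/1024)) + 5851 = (18680 + 3668753799/32) + 5851 = 3669351559/32 + 5851 = 3669538791/32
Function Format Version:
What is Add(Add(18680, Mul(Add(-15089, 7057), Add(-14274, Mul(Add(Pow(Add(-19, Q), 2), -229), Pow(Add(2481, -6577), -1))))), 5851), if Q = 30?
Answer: Rational(3669538791, 32) ≈ 1.1467e+8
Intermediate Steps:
Add(Add(18680, Mul(Add(-15089, 7057), Add(-14274, Mul(Add(Pow(Add(-19, Q), 2), -229), Pow(Add(2481, -6577), -1))))), 5851) = Add(Add(18680, Mul(Add(-15089, 7057), Add(-14274, Mul(Add(Pow(Add(-19, 30), 2), -229), Pow(Add(2481, -6577), -1))))), 5851) = Add(Add(18680, Mul(-8032, Add(-14274, Mul(Add(Pow(11, 2), -229), Pow(-4096, -1))))), 5851) = Add(Add(18680, Mul(-8032, Add(-14274, Mul(Add(121, -229), Rational(-1, 4096))))), 5851) = Add(Add(18680, Mul(-8032, Add(-14274, Mul(-108, Rational(-1, 4096))))), 5851) = Add(Add(18680, Mul(-8032, Add(-14274, Rational(27, 1024)))), 5851) = Add(Add(18680, Mul(-8032, Rational(-14616549, 1024))), 5851) = Add(Add(18680, Rational(3668753799, 32)), 5851) = Add(Rational(3669351559, 32), 5851) = Rational(3669538791, 32)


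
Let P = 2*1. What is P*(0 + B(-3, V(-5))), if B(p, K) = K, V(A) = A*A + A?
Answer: 40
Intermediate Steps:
V(A) = A + A² (V(A) = A² + A = A + A²)
P = 2
P*(0 + B(-3, V(-5))) = 2*(0 - 5*(1 - 5)) = 2*(0 - 5*(-4)) = 2*(0 + 20) = 2*20 = 40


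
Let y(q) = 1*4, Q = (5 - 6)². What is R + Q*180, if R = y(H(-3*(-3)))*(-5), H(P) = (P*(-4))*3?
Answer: 160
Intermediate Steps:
Q = 1 (Q = (-1)² = 1)
H(P) = -12*P (H(P) = -4*P*3 = -12*P)
y(q) = 4
R = -20 (R = 4*(-5) = -20)
R + Q*180 = -20 + 1*180 = -20 + 180 = 160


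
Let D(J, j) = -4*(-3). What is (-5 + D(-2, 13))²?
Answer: 49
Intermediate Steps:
D(J, j) = 12
(-5 + D(-2, 13))² = (-5 + 12)² = 7² = 49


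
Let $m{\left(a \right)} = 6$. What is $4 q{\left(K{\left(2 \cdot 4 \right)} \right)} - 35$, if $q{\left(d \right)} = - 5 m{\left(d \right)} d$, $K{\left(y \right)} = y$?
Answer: $-995$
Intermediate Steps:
$q{\left(d \right)} = - 30 d$ ($q{\left(d \right)} = \left(-5\right) 6 d = - 30 d$)
$4 q{\left(K{\left(2 \cdot 4 \right)} \right)} - 35 = 4 \left(- 30 \cdot 2 \cdot 4\right) - 35 = 4 \left(\left(-30\right) 8\right) - 35 = 4 \left(-240\right) - 35 = -960 - 35 = -995$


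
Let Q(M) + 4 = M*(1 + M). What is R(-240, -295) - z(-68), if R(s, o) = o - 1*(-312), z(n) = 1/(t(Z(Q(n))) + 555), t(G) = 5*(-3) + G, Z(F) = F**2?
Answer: 352261147/20721244 ≈ 17.000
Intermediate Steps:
Q(M) = -4 + M*(1 + M)
t(G) = -15 + G
z(n) = 1/(540 + (-4 + n + n**2)**2) (z(n) = 1/((-15 + (-4 + n + n**2)**2) + 555) = 1/(540 + (-4 + n + n**2)**2))
R(s, o) = 312 + o (R(s, o) = o + 312 = 312 + o)
R(-240, -295) - z(-68) = (312 - 295) - 1/(540 + (-4 - 68 + (-68)**2)**2) = 17 - 1/(540 + (-4 - 68 + 4624)**2) = 17 - 1/(540 + 4552**2) = 17 - 1/(540 + 20720704) = 17 - 1/20721244 = 352261147/20721244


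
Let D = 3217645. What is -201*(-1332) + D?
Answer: 3485377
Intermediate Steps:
-201*(-1332) + D = -201*(-1332) + 3217645 = 267732 + 3217645 = 3485377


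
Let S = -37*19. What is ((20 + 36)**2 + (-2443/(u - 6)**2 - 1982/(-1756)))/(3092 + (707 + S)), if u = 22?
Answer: 351490595/347940864 ≈ 1.0102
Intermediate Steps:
S = -703
((20 + 36)**2 + (-2443/(u - 6)**2 - 1982/(-1756)))/(3092 + (707 + S)) = ((20 + 36)**2 + (-2443/(22 - 6)**2 - 1982/(-1756)))/(3092 + (707 - 703)) = (56**2 + (-2443/(16**2) - 1982*(-1/1756)))/(3092 + 4) = (3136 + (-2443/256 + 991/878))/3096 = (3136 + (-2443*1/256 + 991/878))*(1/3096) = (3136 + (-2443/256 + 991/878))*(1/3096) = (3136 - 945629/112384)*(1/3096) = (351490595/112384)*(1/3096) = 351490595/347940864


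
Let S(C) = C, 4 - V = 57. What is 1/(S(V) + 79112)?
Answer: 1/79059 ≈ 1.2649e-5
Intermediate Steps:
V = -53 (V = 4 - 1*57 = 4 - 57 = -53)
1/(S(V) + 79112) = 1/(-53 + 79112) = 1/79059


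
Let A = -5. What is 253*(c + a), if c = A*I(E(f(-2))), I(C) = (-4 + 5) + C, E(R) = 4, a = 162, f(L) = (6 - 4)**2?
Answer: 34661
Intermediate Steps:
f(L) = 4 (f(L) = 2**2 = 4)
I(C) = 1 + C
c = -25 (c = -5*(1 + 4) = -5*5 = -25)
253*(c + a) = 253*(-25 + 162) = 253*137 = 34661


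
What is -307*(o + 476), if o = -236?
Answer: -73680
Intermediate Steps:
-307*(o + 476) = -307*(-236 + 476) = -307*240 = -73680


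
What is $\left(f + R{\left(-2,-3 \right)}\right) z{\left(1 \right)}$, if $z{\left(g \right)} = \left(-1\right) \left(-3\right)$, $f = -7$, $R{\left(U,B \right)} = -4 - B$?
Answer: $-24$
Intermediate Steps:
$z{\left(g \right)} = 3$
$\left(f + R{\left(-2,-3 \right)}\right) z{\left(1 \right)} = \left(-7 - 1\right) 3 = \left(-8\right) 3 = -24$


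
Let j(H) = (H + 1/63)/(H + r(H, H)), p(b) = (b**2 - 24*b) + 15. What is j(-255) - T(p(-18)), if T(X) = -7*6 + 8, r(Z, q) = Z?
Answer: 554242/16065 ≈ 34.500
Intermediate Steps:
p(b) = 15 + b**2 - 24*b
T(X) = -34 (T(X) = -42 + 8 = -34)
j(H) = (1/63 + H)/(2*H) (j(H) = (H + 1/63)/(H + H) = (H + 1/63)/((2*H)) = (1/63 + H)*(1/(2*H)) = (1/63 + H)/(2*H))
j(-255) - T(p(-18)) = (1/126)*(1 + 63*(-255))/(-255) - 1*(-34) = (1/126)*(-1/255)*(1 - 16065) + 34 = (1/126)*(-1/255)*(-16064) + 34 = 8032/16065 + 34 = 554242/16065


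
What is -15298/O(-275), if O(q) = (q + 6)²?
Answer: -15298/72361 ≈ -0.21141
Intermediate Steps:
O(q) = (6 + q)²
-15298/O(-275) = -15298/(6 - 275)² = -15298/((-269)²) = -15298/72361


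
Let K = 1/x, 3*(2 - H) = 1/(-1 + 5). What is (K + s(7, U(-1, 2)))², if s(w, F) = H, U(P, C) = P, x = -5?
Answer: 10609/3600 ≈ 2.9469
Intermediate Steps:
H = 23/12 (H = 2 - 1/(3*(-1 + 5)) = 2 - ⅓/4 = 2 - ⅓*¼ = 2 - 1/12 = 23/12 ≈ 1.9167)
s(w, F) = 23/12
K = -⅕ (K = 1/(-5) = -⅕ ≈ -0.20000)
(K + s(7, U(-1, 2)))² = (-⅕ + 23/12)² = (103/60)² = 10609/3600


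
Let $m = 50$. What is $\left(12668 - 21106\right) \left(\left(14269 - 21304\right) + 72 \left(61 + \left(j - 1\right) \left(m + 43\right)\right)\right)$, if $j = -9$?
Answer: $587310114$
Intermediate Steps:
$\left(12668 - 21106\right) \left(\left(14269 - 21304\right) + 72 \left(61 + \left(j - 1\right) \left(m + 43\right)\right)\right) = \left(12668 - 21106\right) \left(\left(14269 - 21304\right) + 72 \left(61 + \left(-9 - 1\right) \left(50 + 43\right)\right)\right) = - 8438 \left(\left(14269 - 21304\right) + 72 \left(61 - 930\right)\right) = - 8438 \left(-7035 + 72 \left(61 - 930\right)\right) = - 8438 \left(-7035 + 72 \left(-869\right)\right) = - 8438 \left(-7035 - 62568\right) = \left(-8438\right) \left(-69603\right) = 587310114$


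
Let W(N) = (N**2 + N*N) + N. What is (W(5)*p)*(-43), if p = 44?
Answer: -104060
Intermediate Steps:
W(N) = N + 2*N**2 (W(N) = (N**2 + N**2) + N = 2*N**2 + N = N + 2*N**2)
(W(5)*p)*(-43) = ((5*(1 + 2*5))*44)*(-43) = ((5*(1 + 10))*44)*(-43) = ((5*11)*44)*(-43) = (55*44)*(-43) = 2420*(-43) = -104060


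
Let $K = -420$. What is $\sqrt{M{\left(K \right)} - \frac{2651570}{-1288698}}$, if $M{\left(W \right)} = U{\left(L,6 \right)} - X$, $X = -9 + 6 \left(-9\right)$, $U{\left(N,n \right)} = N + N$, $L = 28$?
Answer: $\frac{2 \sqrt{12565339665321}}{644349} \approx 11.003$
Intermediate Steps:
$U{\left(N,n \right)} = 2 N$
$X = -63$ ($X = -9 - 54 = -63$)
$M{\left(W \right)} = 119$ ($M{\left(W \right)} = 2 \cdot 28 - -63 = 56 + 63 = 119$)
$\sqrt{M{\left(K \right)} - \frac{2651570}{-1288698}} = \sqrt{119 - \frac{2651570}{-1288698}} = \sqrt{119 - - \frac{1325785}{644349}} = \sqrt{119 + \frac{1325785}{644349}} = \sqrt{\frac{78003316}{644349}} = \frac{2 \sqrt{12565339665321}}{644349}$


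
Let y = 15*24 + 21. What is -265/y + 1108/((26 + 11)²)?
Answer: 59363/521589 ≈ 0.11381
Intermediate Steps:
y = 381 (y = 360 + 21 = 381)
-265/y + 1108/((26 + 11)²) = -265/381 + 1108/((26 + 11)²) = -265*1/381 + 1108/(37²) = -265/381 + 1108/1369 = 59363/521589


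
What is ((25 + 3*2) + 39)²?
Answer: 4900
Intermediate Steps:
((25 + 3*2) + 39)² = ((25 + 6) + 39)² = (31 + 39)² = 70² = 4900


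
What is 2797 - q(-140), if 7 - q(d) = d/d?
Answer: 2791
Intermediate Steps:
q(d) = 6 (q(d) = 7 - d/d = 7 - 1*1 = 7 - 1 = 6)
2797 - q(-140) = 2797 - 1*6 = 2797 - 6 = 2791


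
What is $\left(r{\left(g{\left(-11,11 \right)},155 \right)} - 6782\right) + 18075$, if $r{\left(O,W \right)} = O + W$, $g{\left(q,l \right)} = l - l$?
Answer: $11448$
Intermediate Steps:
$g{\left(q,l \right)} = 0$
$\left(r{\left(g{\left(-11,11 \right)},155 \right)} - 6782\right) + 18075 = \left(\left(0 + 155\right) - 6782\right) + 18075 = \left(155 - 6782\right) + 18075 = -6627 + 18075 = 11448$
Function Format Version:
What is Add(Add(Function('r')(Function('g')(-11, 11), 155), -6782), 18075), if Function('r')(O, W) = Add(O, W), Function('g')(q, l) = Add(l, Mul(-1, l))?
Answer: 11448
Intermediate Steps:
Function('g')(q, l) = 0
Add(Add(Function('r')(Function('g')(-11, 11), 155), -6782), 18075) = Add(Add(Add(0, 155), -6782), 18075) = Add(Add(155, -6782), 18075) = Add(-6627, 18075) = 11448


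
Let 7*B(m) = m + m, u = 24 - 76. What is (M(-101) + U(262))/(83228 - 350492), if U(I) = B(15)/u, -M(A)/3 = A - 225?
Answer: -59327/16214016 ≈ -0.0036590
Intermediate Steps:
M(A) = 675 - 3*A (M(A) = -3*(A - 225) = -3*(-225 + A) = 675 - 3*A)
u = -52
B(m) = 2*m/7 (B(m) = (m + m)/7 = (2*m)/7 = 2*m/7)
U(I) = -15/182 (U(I) = ((2/7)*15)/(-52) = (30/7)*(-1/52) = -15/182)
(M(-101) + U(262))/(83228 - 350492) = ((675 - 3*(-101)) - 15/182)/(83228 - 350492) = ((675 + 303) - 15/182)/(-267264) = (978 - 15/182)*(-1/267264) = (177981/182)*(-1/267264) = -59327/16214016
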